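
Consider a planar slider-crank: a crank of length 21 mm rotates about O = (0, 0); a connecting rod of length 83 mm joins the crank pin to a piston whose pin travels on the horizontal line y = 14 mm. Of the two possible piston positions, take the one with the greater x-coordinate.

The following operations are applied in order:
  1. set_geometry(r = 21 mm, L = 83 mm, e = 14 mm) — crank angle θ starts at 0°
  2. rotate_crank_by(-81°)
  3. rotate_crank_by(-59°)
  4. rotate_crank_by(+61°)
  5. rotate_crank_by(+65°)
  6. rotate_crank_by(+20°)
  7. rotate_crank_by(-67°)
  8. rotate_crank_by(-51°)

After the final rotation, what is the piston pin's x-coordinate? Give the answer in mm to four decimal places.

68.0852

set_geometry: r = 21 mm, L = 83 mm, e = 14 mm; θ ← 0°
rotate_crank_by(-81°): θ ← 0° -81° = -81°
rotate_crank_by(-59°): θ ← -81° -59° = -140°
rotate_crank_by(+61°): θ ← -140° +61° = -79°
rotate_crank_by(+65°): θ ← -79° +65° = -14°
rotate_crank_by(+20°): θ ← -14° +20° = 6°
rotate_crank_by(-67°): θ ← 6° -67° = -61°
rotate_crank_by(-51°): θ ← -61° -51° = -112°
crank pin P = (r cos θ, r sin θ) = (-7.866738, -19.470861)
h = r sin θ − e = -19.470861 − 14 = -33.470861
x = r cos θ + √(L² − h²) = -7.866738 + √(6889.0 − 1120.2985) = -7.866738 + 75.951968 = 68.085230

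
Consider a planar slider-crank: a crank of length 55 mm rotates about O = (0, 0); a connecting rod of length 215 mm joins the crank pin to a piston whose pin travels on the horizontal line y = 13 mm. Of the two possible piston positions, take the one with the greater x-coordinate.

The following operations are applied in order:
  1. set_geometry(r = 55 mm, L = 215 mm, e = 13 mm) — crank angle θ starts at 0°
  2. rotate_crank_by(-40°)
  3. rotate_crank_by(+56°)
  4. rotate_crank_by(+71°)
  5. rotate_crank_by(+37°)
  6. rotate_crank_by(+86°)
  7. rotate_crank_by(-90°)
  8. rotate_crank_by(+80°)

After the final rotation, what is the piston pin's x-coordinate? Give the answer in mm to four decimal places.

160.9505

set_geometry: r = 55 mm, L = 215 mm, e = 13 mm; θ ← 0°
rotate_crank_by(-40°): θ ← 0° -40° = -40°
rotate_crank_by(+56°): θ ← -40° +56° = 16°
rotate_crank_by(+71°): θ ← 16° +71° = 87°
rotate_crank_by(+37°): θ ← 87° +37° = 124°
rotate_crank_by(+86°): θ ← 124° +86° = 210°
rotate_crank_by(-90°): θ ← 210° -90° = 120°
rotate_crank_by(+80°): θ ← 120° +80° = 200°
crank pin P = (r cos θ, r sin θ) = (-51.683094, -18.811108)
h = r sin θ − e = -18.811108 − 13 = -31.811108
x = r cos θ + √(L² − h²) = -51.683094 + √(46225.0 − 1011.9466) = -51.683094 + 212.633613 = 160.950519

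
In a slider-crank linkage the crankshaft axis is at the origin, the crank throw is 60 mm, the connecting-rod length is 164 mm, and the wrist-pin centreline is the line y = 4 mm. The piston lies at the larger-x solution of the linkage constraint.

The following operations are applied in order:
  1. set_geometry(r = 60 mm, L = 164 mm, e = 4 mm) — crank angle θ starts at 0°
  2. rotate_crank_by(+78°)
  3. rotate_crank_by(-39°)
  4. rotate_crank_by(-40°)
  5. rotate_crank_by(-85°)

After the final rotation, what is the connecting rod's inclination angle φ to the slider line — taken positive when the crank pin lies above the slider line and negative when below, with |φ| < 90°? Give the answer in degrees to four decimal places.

set_geometry: r = 60 mm, L = 164 mm, e = 4 mm; θ ← 0°
rotate_crank_by(+78°): θ ← 0° +78° = 78°
rotate_crank_by(-39°): θ ← 78° -39° = 39°
rotate_crank_by(-40°): θ ← 39° -40° = -1°
rotate_crank_by(-85°): θ ← -1° -85° = -86°
crank pin P = (r cos θ, r sin θ) = (4.185388, -59.853843)
h = r sin θ − e = -59.853843 − 4 = -63.853843
sin φ = h / L = -63.853843 / 164 = -0.38935270
φ = arcsin(-0.38935270) = -22.914229°

-22.9142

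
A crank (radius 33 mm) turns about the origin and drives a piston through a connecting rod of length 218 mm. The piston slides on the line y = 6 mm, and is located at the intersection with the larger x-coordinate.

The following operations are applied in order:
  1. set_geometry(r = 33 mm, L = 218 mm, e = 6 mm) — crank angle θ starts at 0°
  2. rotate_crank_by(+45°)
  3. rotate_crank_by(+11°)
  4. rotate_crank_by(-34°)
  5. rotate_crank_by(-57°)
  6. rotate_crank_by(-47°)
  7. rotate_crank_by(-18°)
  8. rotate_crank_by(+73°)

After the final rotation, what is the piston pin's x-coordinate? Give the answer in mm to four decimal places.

246.3912

set_geometry: r = 33 mm, L = 218 mm, e = 6 mm; θ ← 0°
rotate_crank_by(+45°): θ ← 0° +45° = 45°
rotate_crank_by(+11°): θ ← 45° +11° = 56°
rotate_crank_by(-34°): θ ← 56° -34° = 22°
rotate_crank_by(-57°): θ ← 22° -57° = -35°
rotate_crank_by(-47°): θ ← -35° -47° = -82°
rotate_crank_by(-18°): θ ← -82° -18° = -100°
rotate_crank_by(+73°): θ ← -100° +73° = -27°
crank pin P = (r cos θ, r sin θ) = (29.403215, -14.981686)
h = r sin θ − e = -14.981686 − 6 = -20.981686
x = r cos θ + √(L² − h²) = 29.403215 + √(47524.0 − 440.2312) = 29.403215 + 216.987946 = 246.391162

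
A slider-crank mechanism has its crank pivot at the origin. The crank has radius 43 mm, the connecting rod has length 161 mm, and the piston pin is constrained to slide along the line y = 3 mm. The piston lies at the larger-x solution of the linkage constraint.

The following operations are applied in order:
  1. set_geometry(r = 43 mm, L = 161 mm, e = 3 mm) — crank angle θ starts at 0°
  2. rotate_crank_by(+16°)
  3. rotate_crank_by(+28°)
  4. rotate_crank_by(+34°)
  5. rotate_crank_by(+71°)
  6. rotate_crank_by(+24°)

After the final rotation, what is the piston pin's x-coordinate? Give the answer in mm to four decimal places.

118.3049

set_geometry: r = 43 mm, L = 161 mm, e = 3 mm; θ ← 0°
rotate_crank_by(+16°): θ ← 0° +16° = 16°
rotate_crank_by(+28°): θ ← 16° +28° = 44°
rotate_crank_by(+34°): θ ← 44° +34° = 78°
rotate_crank_by(+71°): θ ← 78° +71° = 149°
rotate_crank_by(+24°): θ ← 149° +24° = 173°
crank pin P = (r cos θ, r sin θ) = (-42.679485, 5.240382)
h = r sin θ − e = 5.240382 − 3 = 2.240382
x = r cos θ + √(L² − h²) = -42.679485 + √(25921.0 − 5.0193) = -42.679485 + 160.984411 = 118.304927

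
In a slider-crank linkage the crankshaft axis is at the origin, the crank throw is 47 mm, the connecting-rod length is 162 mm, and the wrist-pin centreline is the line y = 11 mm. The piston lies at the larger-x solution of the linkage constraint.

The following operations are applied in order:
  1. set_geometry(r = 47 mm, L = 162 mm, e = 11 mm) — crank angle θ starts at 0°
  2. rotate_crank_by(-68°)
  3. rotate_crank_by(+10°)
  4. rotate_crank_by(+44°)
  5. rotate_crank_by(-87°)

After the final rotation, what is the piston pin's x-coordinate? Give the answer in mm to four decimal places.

142.6216

set_geometry: r = 47 mm, L = 162 mm, e = 11 mm; θ ← 0°
rotate_crank_by(-68°): θ ← 0° -68° = -68°
rotate_crank_by(+10°): θ ← -68° +10° = -58°
rotate_crank_by(+44°): θ ← -58° +44° = -14°
rotate_crank_by(-87°): θ ← -14° -87° = -101°
crank pin P = (r cos θ, r sin θ) = (-8.968023, -46.136478)
h = r sin θ − e = -46.136478 − 11 = -57.136478
x = r cos θ + √(L² − h²) = -8.968023 + √(26244.0 − 3264.5771) = -8.968023 + 151.589653 = 142.621630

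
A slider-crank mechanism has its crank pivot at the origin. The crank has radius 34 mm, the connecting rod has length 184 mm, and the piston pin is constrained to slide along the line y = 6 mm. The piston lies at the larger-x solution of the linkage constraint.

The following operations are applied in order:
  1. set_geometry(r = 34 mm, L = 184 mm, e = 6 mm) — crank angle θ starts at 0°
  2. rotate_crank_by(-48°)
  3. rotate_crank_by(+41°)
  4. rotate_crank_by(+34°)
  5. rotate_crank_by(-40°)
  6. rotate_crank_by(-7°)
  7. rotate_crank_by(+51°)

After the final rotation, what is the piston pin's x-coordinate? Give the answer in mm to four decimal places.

set_geometry: r = 34 mm, L = 184 mm, e = 6 mm; θ ← 0°
rotate_crank_by(-48°): θ ← 0° -48° = -48°
rotate_crank_by(+41°): θ ← -48° +41° = -7°
rotate_crank_by(+34°): θ ← -7° +34° = 27°
rotate_crank_by(-40°): θ ← 27° -40° = -13°
rotate_crank_by(-7°): θ ← -13° -7° = -20°
rotate_crank_by(+51°): θ ← -20° +51° = 31°
crank pin P = (r cos θ, r sin θ) = (29.143688, 17.511295)
h = r sin θ − e = 17.511295 − 6 = 11.511295
x = r cos θ + √(L² − h²) = 29.143688 + √(33856.0 − 132.5099) = 29.143688 + 183.639566 = 212.783254

212.7833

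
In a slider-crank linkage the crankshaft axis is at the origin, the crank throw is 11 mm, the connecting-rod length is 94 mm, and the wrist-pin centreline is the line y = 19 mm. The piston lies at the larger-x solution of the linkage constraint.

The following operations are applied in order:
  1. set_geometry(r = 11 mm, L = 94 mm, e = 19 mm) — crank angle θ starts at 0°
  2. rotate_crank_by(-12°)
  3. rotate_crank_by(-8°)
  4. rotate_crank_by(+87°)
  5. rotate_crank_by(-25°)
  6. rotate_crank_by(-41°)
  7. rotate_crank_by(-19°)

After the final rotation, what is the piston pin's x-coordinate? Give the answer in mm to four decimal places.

101.7539

set_geometry: r = 11 mm, L = 94 mm, e = 19 mm; θ ← 0°
rotate_crank_by(-12°): θ ← 0° -12° = -12°
rotate_crank_by(-8°): θ ← -12° -8° = -20°
rotate_crank_by(+87°): θ ← -20° +87° = 67°
rotate_crank_by(-25°): θ ← 67° -25° = 42°
rotate_crank_by(-41°): θ ← 42° -41° = 1°
rotate_crank_by(-19°): θ ← 1° -19° = -18°
crank pin P = (r cos θ, r sin θ) = (10.461622, -3.399187)
h = r sin θ − e = -3.399187 − 19 = -22.399187
x = r cos θ + √(L² − h²) = 10.461622 + √(8836.0 − 501.7236) = 10.461622 + 91.292258 = 101.753880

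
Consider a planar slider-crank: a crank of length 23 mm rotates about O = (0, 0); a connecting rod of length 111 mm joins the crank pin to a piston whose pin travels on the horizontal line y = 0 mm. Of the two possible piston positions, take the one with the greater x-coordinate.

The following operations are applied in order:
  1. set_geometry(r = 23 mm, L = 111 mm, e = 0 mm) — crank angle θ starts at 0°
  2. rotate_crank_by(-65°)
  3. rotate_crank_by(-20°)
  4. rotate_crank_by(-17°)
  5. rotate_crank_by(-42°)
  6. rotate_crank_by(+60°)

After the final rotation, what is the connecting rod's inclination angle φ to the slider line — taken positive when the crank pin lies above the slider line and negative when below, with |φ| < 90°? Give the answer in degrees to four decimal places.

set_geometry: r = 23 mm, L = 111 mm, e = 0 mm; θ ← 0°
rotate_crank_by(-65°): θ ← 0° -65° = -65°
rotate_crank_by(-20°): θ ← -65° -20° = -85°
rotate_crank_by(-17°): θ ← -85° -17° = -102°
rotate_crank_by(-42°): θ ← -102° -42° = -144°
rotate_crank_by(+60°): θ ← -144° +60° = -84°
crank pin P = (r cos θ, r sin θ) = (2.404155, -22.874004)
h = r sin θ − e = -22.874004 − 0 = -22.874004
sin φ = h / L = -22.874004 / 111 = -0.20607210
φ = arcsin(-0.20607210) = -11.892266°

-11.8923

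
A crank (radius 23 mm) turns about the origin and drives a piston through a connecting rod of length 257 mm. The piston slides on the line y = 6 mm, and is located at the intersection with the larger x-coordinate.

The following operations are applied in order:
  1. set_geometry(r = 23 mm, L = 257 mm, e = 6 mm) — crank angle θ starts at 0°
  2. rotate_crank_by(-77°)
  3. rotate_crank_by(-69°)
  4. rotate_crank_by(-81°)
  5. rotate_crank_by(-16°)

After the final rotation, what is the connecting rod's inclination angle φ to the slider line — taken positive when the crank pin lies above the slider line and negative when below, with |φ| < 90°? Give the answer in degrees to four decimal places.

set_geometry: r = 23 mm, L = 257 mm, e = 6 mm; θ ← 0°
rotate_crank_by(-77°): θ ← 0° -77° = -77°
rotate_crank_by(-69°): θ ← -77° -69° = -146°
rotate_crank_by(-81°): θ ← -146° -81° = -227°
rotate_crank_by(-16°): θ ← -227° -16° = -243°
crank pin P = (r cos θ, r sin θ) = (-10.441781, 20.493150)
h = r sin θ − e = 20.493150 − 6 = 14.493150
sin φ = h / L = 14.493150 / 257 = 0.05639358
φ = arcsin(0.05639358) = 3.232829°

3.2328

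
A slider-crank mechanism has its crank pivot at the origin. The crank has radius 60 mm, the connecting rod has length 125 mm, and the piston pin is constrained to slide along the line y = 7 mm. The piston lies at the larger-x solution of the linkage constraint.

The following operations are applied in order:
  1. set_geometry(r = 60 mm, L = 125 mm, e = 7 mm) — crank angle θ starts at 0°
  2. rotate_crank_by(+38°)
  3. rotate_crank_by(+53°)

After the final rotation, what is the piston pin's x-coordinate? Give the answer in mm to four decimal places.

112.1649

set_geometry: r = 60 mm, L = 125 mm, e = 7 mm; θ ← 0°
rotate_crank_by(+38°): θ ← 0° +38° = 38°
rotate_crank_by(+53°): θ ← 38° +53° = 91°
crank pin P = (r cos θ, r sin θ) = (-1.047144, 59.990862)
h = r sin θ − e = 59.990862 − 7 = 52.990862
x = r cos θ + √(L² − h²) = -1.047144 + √(15625.0 − 2808.0314) = -1.047144 + 113.212051 = 112.164907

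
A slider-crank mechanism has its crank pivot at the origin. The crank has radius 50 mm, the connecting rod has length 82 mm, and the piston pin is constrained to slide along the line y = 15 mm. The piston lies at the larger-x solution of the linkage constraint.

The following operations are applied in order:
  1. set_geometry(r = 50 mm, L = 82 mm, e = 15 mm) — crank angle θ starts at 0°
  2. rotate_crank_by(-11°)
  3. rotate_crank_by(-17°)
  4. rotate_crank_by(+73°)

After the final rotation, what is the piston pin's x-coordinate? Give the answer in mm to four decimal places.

set_geometry: r = 50 mm, L = 82 mm, e = 15 mm; θ ← 0°
rotate_crank_by(-11°): θ ← 0° -11° = -11°
rotate_crank_by(-17°): θ ← -11° -17° = -28°
rotate_crank_by(+73°): θ ← -28° +73° = 45°
crank pin P = (r cos θ, r sin θ) = (35.355339, 35.355339)
h = r sin θ − e = 35.355339 − 15 = 20.355339
x = r cos θ + √(L² − h²) = 35.355339 + √(6724.0 − 414.3398) = 35.355339 + 79.433369 = 114.788708

114.7887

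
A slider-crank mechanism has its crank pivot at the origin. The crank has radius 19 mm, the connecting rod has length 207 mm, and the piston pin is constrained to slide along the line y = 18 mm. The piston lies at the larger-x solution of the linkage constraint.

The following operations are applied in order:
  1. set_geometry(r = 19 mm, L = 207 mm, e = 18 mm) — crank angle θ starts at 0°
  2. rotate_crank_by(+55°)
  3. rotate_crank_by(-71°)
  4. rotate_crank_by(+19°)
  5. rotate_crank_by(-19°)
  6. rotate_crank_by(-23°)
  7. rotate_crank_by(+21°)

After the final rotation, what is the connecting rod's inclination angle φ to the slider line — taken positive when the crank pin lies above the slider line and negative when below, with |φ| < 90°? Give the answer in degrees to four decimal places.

-6.6221

set_geometry: r = 19 mm, L = 207 mm, e = 18 mm; θ ← 0°
rotate_crank_by(+55°): θ ← 0° +55° = 55°
rotate_crank_by(-71°): θ ← 55° -71° = -16°
rotate_crank_by(+19°): θ ← -16° +19° = 3°
rotate_crank_by(-19°): θ ← 3° -19° = -16°
rotate_crank_by(-23°): θ ← -16° -23° = -39°
rotate_crank_by(+21°): θ ← -39° +21° = -18°
crank pin P = (r cos θ, r sin θ) = (18.070074, -5.871323)
h = r sin θ − e = -5.871323 − 18 = -23.871323
sin φ = h / L = -23.871323 / 207 = -0.11532040
φ = arcsin(-0.11532040) = -6.622106°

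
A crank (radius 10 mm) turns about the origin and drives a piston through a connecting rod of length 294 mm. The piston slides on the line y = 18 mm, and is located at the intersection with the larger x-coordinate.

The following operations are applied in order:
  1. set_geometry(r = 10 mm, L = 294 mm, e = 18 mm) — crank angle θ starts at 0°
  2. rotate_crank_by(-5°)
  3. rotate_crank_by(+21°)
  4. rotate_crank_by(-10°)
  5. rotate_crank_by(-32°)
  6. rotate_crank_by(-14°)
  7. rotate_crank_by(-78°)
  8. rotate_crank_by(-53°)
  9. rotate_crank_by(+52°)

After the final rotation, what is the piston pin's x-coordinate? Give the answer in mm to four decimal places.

287.9328

set_geometry: r = 10 mm, L = 294 mm, e = 18 mm; θ ← 0°
rotate_crank_by(-5°): θ ← 0° -5° = -5°
rotate_crank_by(+21°): θ ← -5° +21° = 16°
rotate_crank_by(-10°): θ ← 16° -10° = 6°
rotate_crank_by(-32°): θ ← 6° -32° = -26°
rotate_crank_by(-14°): θ ← -26° -14° = -40°
rotate_crank_by(-78°): θ ← -40° -78° = -118°
rotate_crank_by(-53°): θ ← -118° -53° = -171°
rotate_crank_by(+52°): θ ← -171° +52° = -119°
crank pin P = (r cos θ, r sin θ) = (-4.848096, -8.746197)
h = r sin θ − e = -8.746197 − 18 = -26.746197
x = r cos θ + √(L² − h²) = -4.848096 + √(86436.0 − 715.3591) = -4.848096 + 292.780875 = 287.932779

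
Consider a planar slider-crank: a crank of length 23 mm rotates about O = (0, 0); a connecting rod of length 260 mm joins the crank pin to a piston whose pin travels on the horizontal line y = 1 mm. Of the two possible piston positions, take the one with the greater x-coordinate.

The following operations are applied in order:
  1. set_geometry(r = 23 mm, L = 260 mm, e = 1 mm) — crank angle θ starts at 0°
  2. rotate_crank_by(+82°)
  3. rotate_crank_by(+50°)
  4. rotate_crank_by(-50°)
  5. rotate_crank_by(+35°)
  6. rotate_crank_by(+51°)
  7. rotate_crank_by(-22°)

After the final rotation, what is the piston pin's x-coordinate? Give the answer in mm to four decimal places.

240.6614

set_geometry: r = 23 mm, L = 260 mm, e = 1 mm; θ ← 0°
rotate_crank_by(+82°): θ ← 0° +82° = 82°
rotate_crank_by(+50°): θ ← 82° +50° = 132°
rotate_crank_by(-50°): θ ← 132° -50° = 82°
rotate_crank_by(+35°): θ ← 82° +35° = 117°
rotate_crank_by(+51°): θ ← 117° +51° = 168°
rotate_crank_by(-22°): θ ← 168° -22° = 146°
crank pin P = (r cos θ, r sin θ) = (-19.067864, 12.861437)
h = r sin θ − e = 12.861437 − 1 = 11.861437
x = r cos θ + √(L² − h²) = -19.067864 + √(67600.0 − 140.6937) = -19.067864 + 259.729294 = 240.661430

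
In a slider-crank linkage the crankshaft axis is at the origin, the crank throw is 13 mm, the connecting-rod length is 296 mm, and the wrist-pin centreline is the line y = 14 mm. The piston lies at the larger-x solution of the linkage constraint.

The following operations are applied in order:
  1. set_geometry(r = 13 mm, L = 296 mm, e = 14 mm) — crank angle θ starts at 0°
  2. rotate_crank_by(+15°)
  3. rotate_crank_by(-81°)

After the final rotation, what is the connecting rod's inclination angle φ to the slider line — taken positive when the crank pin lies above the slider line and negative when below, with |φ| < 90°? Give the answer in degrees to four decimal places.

set_geometry: r = 13 mm, L = 296 mm, e = 14 mm; θ ← 0°
rotate_crank_by(+15°): θ ← 0° +15° = 15°
rotate_crank_by(-81°): θ ← 15° -81° = -66°
crank pin P = (r cos θ, r sin θ) = (5.287576, -11.876091)
h = r sin θ − e = -11.876091 − 14 = -25.876091
sin φ = h / L = -25.876091 / 296 = -0.08741923
φ = arcsin(-0.08741923) = -5.015154°

-5.0152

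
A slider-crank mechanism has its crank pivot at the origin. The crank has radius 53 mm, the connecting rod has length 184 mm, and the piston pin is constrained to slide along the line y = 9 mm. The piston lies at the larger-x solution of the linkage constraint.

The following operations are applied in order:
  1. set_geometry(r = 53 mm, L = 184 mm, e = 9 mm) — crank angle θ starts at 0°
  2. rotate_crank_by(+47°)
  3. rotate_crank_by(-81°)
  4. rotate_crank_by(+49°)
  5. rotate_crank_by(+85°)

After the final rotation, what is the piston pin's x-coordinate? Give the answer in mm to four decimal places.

169.6547

set_geometry: r = 53 mm, L = 184 mm, e = 9 mm; θ ← 0°
rotate_crank_by(+47°): θ ← 0° +47° = 47°
rotate_crank_by(-81°): θ ← 47° -81° = -34°
rotate_crank_by(+49°): θ ← -34° +49° = 15°
rotate_crank_by(+85°): θ ← 15° +85° = 100°
crank pin P = (r cos θ, r sin θ) = (-9.203353, 52.194811)
h = r sin θ − e = 52.194811 − 9 = 43.194811
x = r cos θ + √(L² − h²) = -9.203353 + √(33856.0 − 1865.7917) = -9.203353 + 178.858068 = 169.654714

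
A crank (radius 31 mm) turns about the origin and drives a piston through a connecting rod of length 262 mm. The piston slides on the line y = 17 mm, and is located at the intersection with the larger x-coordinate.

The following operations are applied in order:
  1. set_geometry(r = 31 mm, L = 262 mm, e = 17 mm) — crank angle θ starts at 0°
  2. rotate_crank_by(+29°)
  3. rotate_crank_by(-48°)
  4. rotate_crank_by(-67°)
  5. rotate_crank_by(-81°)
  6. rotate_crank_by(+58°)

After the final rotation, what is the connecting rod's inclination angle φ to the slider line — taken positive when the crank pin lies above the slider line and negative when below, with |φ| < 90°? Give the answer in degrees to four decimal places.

-10.1811

set_geometry: r = 31 mm, L = 262 mm, e = 17 mm; θ ← 0°
rotate_crank_by(+29°): θ ← 0° +29° = 29°
rotate_crank_by(-48°): θ ← 29° -48° = -19°
rotate_crank_by(-67°): θ ← -19° -67° = -86°
rotate_crank_by(-81°): θ ← -86° -81° = -167°
rotate_crank_by(+58°): θ ← -167° +58° = -109°
crank pin P = (r cos θ, r sin θ) = (-10.092613, -29.311076)
h = r sin θ − e = -29.311076 − 17 = -46.311076
sin φ = h / L = -46.311076 / 262 = -0.17675983
φ = arcsin(-0.17675983) = -10.181086°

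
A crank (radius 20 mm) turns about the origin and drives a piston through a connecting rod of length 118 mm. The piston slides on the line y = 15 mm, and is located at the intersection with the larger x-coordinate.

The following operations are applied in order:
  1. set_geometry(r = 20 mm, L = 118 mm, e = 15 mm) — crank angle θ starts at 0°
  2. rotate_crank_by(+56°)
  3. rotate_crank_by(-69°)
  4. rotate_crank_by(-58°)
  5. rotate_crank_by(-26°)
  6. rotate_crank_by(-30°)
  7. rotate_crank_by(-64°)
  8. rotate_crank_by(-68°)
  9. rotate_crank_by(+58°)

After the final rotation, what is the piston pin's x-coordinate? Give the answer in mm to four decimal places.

99.0681

set_geometry: r = 20 mm, L = 118 mm, e = 15 mm; θ ← 0°
rotate_crank_by(+56°): θ ← 0° +56° = 56°
rotate_crank_by(-69°): θ ← 56° -69° = -13°
rotate_crank_by(-58°): θ ← -13° -58° = -71°
rotate_crank_by(-26°): θ ← -71° -26° = -97°
rotate_crank_by(-30°): θ ← -97° -30° = -127°
rotate_crank_by(-64°): θ ← -127° -64° = -191°
rotate_crank_by(-68°): θ ← -191° -68° = -259°
rotate_crank_by(+58°): θ ← -259° +58° = -201°
crank pin P = (r cos θ, r sin θ) = (-18.671609, 7.167359)
h = r sin θ − e = 7.167359 − 15 = -7.832641
x = r cos θ + √(L² − h²) = -18.671609 + √(13924.0 − 61.3503) = -18.671609 + 117.739754 = 99.068146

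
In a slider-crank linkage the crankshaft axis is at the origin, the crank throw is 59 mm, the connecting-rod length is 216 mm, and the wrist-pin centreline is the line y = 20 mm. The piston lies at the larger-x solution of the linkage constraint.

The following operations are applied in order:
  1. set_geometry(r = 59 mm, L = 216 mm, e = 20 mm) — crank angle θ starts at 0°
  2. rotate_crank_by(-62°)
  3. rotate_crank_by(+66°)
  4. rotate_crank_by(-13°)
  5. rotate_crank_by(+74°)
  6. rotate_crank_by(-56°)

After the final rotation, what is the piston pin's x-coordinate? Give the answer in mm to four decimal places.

set_geometry: r = 59 mm, L = 216 mm, e = 20 mm; θ ← 0°
rotate_crank_by(-62°): θ ← 0° -62° = -62°
rotate_crank_by(+66°): θ ← -62° +66° = 4°
rotate_crank_by(-13°): θ ← 4° -13° = -9°
rotate_crank_by(+74°): θ ← -9° +74° = 65°
rotate_crank_by(-56°): θ ← 65° -56° = 9°
crank pin P = (r cos θ, r sin θ) = (58.273612, 9.229633)
h = r sin θ − e = 9.229633 − 20 = -10.770367
x = r cos θ + √(L² − h²) = 58.273612 + √(46656.0 − 116.0008) = 58.273612 + 215.731313 = 274.004925

274.0049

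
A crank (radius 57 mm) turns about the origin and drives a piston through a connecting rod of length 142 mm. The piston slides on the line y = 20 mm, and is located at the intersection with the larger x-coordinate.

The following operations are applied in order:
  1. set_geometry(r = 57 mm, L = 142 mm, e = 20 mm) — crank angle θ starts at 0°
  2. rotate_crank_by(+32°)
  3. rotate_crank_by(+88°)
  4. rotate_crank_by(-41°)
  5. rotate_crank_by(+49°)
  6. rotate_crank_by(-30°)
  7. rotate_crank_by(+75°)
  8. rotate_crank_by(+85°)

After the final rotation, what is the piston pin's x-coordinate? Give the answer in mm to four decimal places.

108.2543

set_geometry: r = 57 mm, L = 142 mm, e = 20 mm; θ ← 0°
rotate_crank_by(+32°): θ ← 0° +32° = 32°
rotate_crank_by(+88°): θ ← 32° +88° = 120°
rotate_crank_by(-41°): θ ← 120° -41° = 79°
rotate_crank_by(+49°): θ ← 79° +49° = 128°
rotate_crank_by(-30°): θ ← 128° -30° = 98°
rotate_crank_by(+75°): θ ← 98° +75° = 173°
rotate_crank_by(+85°): θ ← 173° +85° = 258°
crank pin P = (r cos θ, r sin θ) = (-11.850966, -55.754413)
h = r sin θ − e = -55.754413 − 20 = -75.754413
x = r cos θ + √(L² − h²) = -11.850966 + √(20164.0 − 5738.7311) = -11.850966 + 120.105241 = 108.254274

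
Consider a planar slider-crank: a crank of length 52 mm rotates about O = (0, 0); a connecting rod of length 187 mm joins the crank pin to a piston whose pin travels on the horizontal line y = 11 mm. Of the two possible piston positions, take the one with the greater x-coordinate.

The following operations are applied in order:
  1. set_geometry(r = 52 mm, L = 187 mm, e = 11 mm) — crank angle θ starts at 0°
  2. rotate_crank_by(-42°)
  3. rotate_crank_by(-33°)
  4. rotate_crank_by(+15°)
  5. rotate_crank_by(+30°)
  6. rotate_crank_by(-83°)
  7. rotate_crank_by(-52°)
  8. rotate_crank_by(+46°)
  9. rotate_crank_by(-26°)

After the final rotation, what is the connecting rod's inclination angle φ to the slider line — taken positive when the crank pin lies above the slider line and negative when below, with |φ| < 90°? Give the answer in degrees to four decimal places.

-12.6104

set_geometry: r = 52 mm, L = 187 mm, e = 11 mm; θ ← 0°
rotate_crank_by(-42°): θ ← 0° -42° = -42°
rotate_crank_by(-33°): θ ← -42° -33° = -75°
rotate_crank_by(+15°): θ ← -75° +15° = -60°
rotate_crank_by(+30°): θ ← -60° +30° = -30°
rotate_crank_by(-83°): θ ← -30° -83° = -113°
rotate_crank_by(-52°): θ ← -113° -52° = -165°
rotate_crank_by(+46°): θ ← -165° +46° = -119°
rotate_crank_by(-26°): θ ← -119° -26° = -145°
crank pin P = (r cos θ, r sin θ) = (-42.595906, -29.825975)
h = r sin θ − e = -29.825975 − 11 = -40.825975
sin φ = h / L = -40.825975 / 187 = -0.21832072
φ = arcsin(-0.21832072) = -12.610420°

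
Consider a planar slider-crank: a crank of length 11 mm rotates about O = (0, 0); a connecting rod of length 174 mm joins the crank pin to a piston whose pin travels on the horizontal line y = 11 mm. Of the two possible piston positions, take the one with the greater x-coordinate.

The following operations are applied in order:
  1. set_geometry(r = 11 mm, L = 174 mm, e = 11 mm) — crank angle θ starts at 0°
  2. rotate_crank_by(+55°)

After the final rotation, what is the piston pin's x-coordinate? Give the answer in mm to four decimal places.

180.2980

set_geometry: r = 11 mm, L = 174 mm, e = 11 mm; θ ← 0°
rotate_crank_by(+55°): θ ← 0° +55° = 55°
crank pin P = (r cos θ, r sin θ) = (6.309341, 9.010672)
h = r sin θ − e = 9.010672 − 11 = -1.989328
x = r cos θ + √(L² − h²) = 6.309341 + √(30276.0 − 3.9574) = 6.309341 + 173.988628 = 180.297969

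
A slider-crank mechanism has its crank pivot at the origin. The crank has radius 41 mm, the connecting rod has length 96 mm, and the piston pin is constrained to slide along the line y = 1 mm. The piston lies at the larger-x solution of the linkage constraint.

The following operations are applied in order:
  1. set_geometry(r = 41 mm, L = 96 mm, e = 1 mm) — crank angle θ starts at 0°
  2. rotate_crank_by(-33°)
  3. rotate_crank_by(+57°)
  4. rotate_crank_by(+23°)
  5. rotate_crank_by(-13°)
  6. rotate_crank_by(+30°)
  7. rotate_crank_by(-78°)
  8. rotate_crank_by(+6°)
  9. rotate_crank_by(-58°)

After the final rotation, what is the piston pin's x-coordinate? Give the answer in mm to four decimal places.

104.6375

set_geometry: r = 41 mm, L = 96 mm, e = 1 mm; θ ← 0°
rotate_crank_by(-33°): θ ← 0° -33° = -33°
rotate_crank_by(+57°): θ ← -33° +57° = 24°
rotate_crank_by(+23°): θ ← 24° +23° = 47°
rotate_crank_by(-13°): θ ← 47° -13° = 34°
rotate_crank_by(+30°): θ ← 34° +30° = 64°
rotate_crank_by(-78°): θ ← 64° -78° = -14°
rotate_crank_by(+6°): θ ← -14° +6° = -8°
rotate_crank_by(-58°): θ ← -8° -58° = -66°
crank pin P = (r cos θ, r sin θ) = (16.676202, -37.455364)
h = r sin θ − e = -37.455364 − 1 = -38.455364
x = r cos θ + √(L² − h²) = 16.676202 + √(9216.0 − 1478.8150) = 16.676202 + 87.961270 = 104.637472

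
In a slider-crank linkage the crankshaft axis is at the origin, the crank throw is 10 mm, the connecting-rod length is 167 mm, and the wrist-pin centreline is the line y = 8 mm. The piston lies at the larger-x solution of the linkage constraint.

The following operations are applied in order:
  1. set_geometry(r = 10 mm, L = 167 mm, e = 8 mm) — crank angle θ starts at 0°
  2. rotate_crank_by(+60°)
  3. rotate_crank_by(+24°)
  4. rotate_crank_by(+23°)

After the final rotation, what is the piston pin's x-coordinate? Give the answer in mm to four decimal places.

164.0690

set_geometry: r = 10 mm, L = 167 mm, e = 8 mm; θ ← 0°
rotate_crank_by(+60°): θ ← 0° +60° = 60°
rotate_crank_by(+24°): θ ← 60° +24° = 84°
rotate_crank_by(+23°): θ ← 84° +23° = 107°
crank pin P = (r cos θ, r sin θ) = (-2.923717, 9.563048)
h = r sin θ − e = 9.563048 − 8 = 1.563048
x = r cos θ + √(L² − h²) = -2.923717 + √(27889.0 − 2.4431) = -2.923717 + 166.992685 = 164.068968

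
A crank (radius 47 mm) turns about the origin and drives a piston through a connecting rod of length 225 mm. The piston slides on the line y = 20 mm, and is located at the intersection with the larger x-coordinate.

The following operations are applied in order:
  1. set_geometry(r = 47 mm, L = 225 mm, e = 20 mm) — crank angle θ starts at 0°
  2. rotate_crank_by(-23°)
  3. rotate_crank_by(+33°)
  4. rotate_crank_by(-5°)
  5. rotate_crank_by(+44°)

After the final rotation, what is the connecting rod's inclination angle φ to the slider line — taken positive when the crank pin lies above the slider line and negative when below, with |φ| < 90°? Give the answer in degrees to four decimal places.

set_geometry: r = 47 mm, L = 225 mm, e = 20 mm; θ ← 0°
rotate_crank_by(-23°): θ ← 0° -23° = -23°
rotate_crank_by(+33°): θ ← -23° +33° = 10°
rotate_crank_by(-5°): θ ← 10° -5° = 5°
rotate_crank_by(+44°): θ ← 5° +44° = 49°
crank pin P = (r cos θ, r sin θ) = (30.834774, 35.471350)
h = r sin θ − e = 35.471350 − 20 = 15.471350
sin φ = h / L = 15.471350 / 225 = 0.06876156
φ = arcsin(0.06876156) = 3.942858°

3.9429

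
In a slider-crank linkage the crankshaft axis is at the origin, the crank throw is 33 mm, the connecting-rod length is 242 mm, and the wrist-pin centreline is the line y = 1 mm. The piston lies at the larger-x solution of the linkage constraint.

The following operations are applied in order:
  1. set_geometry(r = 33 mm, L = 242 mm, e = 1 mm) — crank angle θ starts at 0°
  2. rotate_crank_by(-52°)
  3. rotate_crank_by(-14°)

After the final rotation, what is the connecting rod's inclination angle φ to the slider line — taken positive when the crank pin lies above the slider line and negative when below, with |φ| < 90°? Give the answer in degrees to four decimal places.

-7.3949

set_geometry: r = 33 mm, L = 242 mm, e = 1 mm; θ ← 0°
rotate_crank_by(-52°): θ ← 0° -52° = -52°
rotate_crank_by(-14°): θ ← -52° -14° = -66°
crank pin P = (r cos θ, r sin θ) = (13.422309, -30.147000)
h = r sin θ − e = -30.147000 − 1 = -31.147000
sin φ = h / L = -31.147000 / 242 = -0.12870661
φ = arcsin(-0.12870661) = -7.394859°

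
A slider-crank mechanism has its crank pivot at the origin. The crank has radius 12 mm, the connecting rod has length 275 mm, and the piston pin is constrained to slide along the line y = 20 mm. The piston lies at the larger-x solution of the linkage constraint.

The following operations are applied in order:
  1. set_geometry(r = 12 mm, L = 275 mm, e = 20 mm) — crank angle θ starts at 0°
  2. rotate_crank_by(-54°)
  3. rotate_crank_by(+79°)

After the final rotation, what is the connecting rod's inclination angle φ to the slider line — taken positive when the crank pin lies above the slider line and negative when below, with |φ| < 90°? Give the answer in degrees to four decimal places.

-3.1119

set_geometry: r = 12 mm, L = 275 mm, e = 20 mm; θ ← 0°
rotate_crank_by(-54°): θ ← 0° -54° = -54°
rotate_crank_by(+79°): θ ← -54° +79° = 25°
crank pin P = (r cos θ, r sin θ) = (10.875693, 5.071419)
h = r sin θ − e = 5.071419 − 20 = -14.928581
sin φ = h / L = -14.928581 / 275 = -0.05428575
φ = arcsin(-0.05428575) = -3.111874°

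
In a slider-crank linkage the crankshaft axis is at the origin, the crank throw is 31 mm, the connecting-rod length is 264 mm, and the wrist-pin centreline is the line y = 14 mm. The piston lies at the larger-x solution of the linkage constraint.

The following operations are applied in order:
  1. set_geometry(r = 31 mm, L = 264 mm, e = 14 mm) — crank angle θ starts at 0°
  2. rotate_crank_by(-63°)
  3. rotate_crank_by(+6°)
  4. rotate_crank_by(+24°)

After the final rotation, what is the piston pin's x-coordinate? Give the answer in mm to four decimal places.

288.1861

set_geometry: r = 31 mm, L = 264 mm, e = 14 mm; θ ← 0°
rotate_crank_by(-63°): θ ← 0° -63° = -63°
rotate_crank_by(+6°): θ ← -63° +6° = -57°
rotate_crank_by(+24°): θ ← -57° +24° = -33°
crank pin P = (r cos θ, r sin θ) = (25.998788, -16.883810)
h = r sin θ − e = -16.883810 − 14 = -30.883810
x = r cos θ + √(L² − h²) = 25.998788 + √(69696.0 − 953.8097) = 25.998788 + 262.187319 = 288.186107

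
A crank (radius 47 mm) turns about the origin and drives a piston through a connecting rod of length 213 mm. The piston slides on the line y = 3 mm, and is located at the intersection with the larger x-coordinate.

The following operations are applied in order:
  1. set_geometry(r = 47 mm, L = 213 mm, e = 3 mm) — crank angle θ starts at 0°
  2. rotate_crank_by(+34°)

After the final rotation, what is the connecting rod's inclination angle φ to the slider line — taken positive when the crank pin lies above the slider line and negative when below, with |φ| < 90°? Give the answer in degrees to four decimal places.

6.2753

set_geometry: r = 47 mm, L = 213 mm, e = 3 mm; θ ← 0°
rotate_crank_by(+34°): θ ← 0° +34° = 34°
crank pin P = (r cos θ, r sin θ) = (38.964766, 26.282066)
h = r sin θ − e = 26.282066 − 3 = 23.282066
sin φ = h / L = 23.282066 / 213 = 0.10930548
φ = arcsin(0.10930548) = 6.275281°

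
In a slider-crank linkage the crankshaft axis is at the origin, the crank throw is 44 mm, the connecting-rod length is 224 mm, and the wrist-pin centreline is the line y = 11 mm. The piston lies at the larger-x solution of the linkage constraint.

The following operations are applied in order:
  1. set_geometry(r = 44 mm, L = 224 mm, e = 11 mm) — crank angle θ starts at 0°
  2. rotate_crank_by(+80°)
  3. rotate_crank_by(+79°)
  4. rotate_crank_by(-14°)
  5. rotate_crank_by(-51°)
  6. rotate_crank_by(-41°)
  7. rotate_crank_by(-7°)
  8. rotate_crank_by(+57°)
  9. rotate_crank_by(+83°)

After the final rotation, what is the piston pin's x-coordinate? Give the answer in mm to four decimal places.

179.6972

set_geometry: r = 44 mm, L = 224 mm, e = 11 mm; θ ← 0°
rotate_crank_by(+80°): θ ← 0° +80° = 80°
rotate_crank_by(+79°): θ ← 80° +79° = 159°
rotate_crank_by(-14°): θ ← 159° -14° = 145°
rotate_crank_by(-51°): θ ← 145° -51° = 94°
rotate_crank_by(-41°): θ ← 94° -41° = 53°
rotate_crank_by(-7°): θ ← 53° -7° = 46°
rotate_crank_by(+57°): θ ← 46° +57° = 103°
rotate_crank_by(+83°): θ ← 103° +83° = 186°
crank pin P = (r cos θ, r sin θ) = (-43.758963, -4.599252)
h = r sin θ − e = -4.599252 − 11 = -15.599252
x = r cos θ + √(L² − h²) = -43.758963 + √(50176.0 − 243.3367) = -43.758963 + 223.456178 = 179.697214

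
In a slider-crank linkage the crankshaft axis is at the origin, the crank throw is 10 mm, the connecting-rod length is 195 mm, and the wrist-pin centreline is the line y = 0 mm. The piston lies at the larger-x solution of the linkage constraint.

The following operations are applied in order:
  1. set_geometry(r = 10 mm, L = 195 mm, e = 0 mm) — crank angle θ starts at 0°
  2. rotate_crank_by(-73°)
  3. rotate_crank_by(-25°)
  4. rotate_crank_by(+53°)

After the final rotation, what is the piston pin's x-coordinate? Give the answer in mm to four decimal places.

set_geometry: r = 10 mm, L = 195 mm, e = 0 mm; θ ← 0°
rotate_crank_by(-73°): θ ← 0° -73° = -73°
rotate_crank_by(-25°): θ ← -73° -25° = -98°
rotate_crank_by(+53°): θ ← -98° +53° = -45°
crank pin P = (r cos θ, r sin θ) = (7.071068, -7.071068)
h = r sin θ − e = -7.071068 − 0 = -7.071068
x = r cos θ + √(L² − h²) = 7.071068 + √(38025.0 − 50.0000) = 7.071068 + 194.871753 = 201.942821

201.9428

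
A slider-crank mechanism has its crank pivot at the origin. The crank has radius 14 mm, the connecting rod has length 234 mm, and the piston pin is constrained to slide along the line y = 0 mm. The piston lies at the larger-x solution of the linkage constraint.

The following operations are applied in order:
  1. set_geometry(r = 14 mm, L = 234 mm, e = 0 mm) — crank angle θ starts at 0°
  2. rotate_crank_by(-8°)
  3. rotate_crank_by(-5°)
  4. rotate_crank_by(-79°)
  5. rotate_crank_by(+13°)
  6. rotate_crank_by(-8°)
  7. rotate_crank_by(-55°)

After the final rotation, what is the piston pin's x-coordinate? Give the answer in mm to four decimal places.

222.8091

set_geometry: r = 14 mm, L = 234 mm, e = 0 mm; θ ← 0°
rotate_crank_by(-8°): θ ← 0° -8° = -8°
rotate_crank_by(-5°): θ ← -8° -5° = -13°
rotate_crank_by(-79°): θ ← -13° -79° = -92°
rotate_crank_by(+13°): θ ← -92° +13° = -79°
rotate_crank_by(-8°): θ ← -79° -8° = -87°
rotate_crank_by(-55°): θ ← -87° -55° = -142°
crank pin P = (r cos θ, r sin θ) = (-11.032151, -8.619261)
h = r sin θ − e = -8.619261 − 0 = -8.619261
x = r cos θ + √(L² − h²) = -11.032151 + √(54756.0 − 74.2917) = -11.032151 + 233.841203 = 222.809053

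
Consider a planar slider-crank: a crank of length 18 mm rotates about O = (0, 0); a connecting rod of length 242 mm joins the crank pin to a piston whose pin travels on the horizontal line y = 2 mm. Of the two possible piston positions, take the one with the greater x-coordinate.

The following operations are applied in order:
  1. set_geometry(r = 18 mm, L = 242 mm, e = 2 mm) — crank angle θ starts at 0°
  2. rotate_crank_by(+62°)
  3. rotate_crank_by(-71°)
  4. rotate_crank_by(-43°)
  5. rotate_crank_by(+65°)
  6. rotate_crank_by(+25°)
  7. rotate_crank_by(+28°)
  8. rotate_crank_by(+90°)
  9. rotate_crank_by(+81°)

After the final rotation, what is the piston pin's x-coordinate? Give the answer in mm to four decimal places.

231.5919

set_geometry: r = 18 mm, L = 242 mm, e = 2 mm; θ ← 0°
rotate_crank_by(+62°): θ ← 0° +62° = 62°
rotate_crank_by(-71°): θ ← 62° -71° = -9°
rotate_crank_by(-43°): θ ← -9° -43° = -52°
rotate_crank_by(+65°): θ ← -52° +65° = 13°
rotate_crank_by(+25°): θ ← 13° +25° = 38°
rotate_crank_by(+28°): θ ← 38° +28° = 66°
rotate_crank_by(+90°): θ ← 66° +90° = 156°
rotate_crank_by(+81°): θ ← 156° +81° = 237°
crank pin P = (r cos θ, r sin θ) = (-9.803503, -15.096070)
h = r sin θ − e = -15.096070 − 2 = -17.096070
x = r cos θ + √(L² − h²) = -9.803503 + √(58564.0 − 292.2756) = -9.803503 + 241.395369 = 231.591867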